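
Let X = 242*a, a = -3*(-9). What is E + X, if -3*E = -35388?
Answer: 18330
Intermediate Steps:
a = 27
E = 11796 (E = -1/3*(-35388) = 11796)
X = 6534 (X = 242*27 = 6534)
E + X = 11796 + 6534 = 18330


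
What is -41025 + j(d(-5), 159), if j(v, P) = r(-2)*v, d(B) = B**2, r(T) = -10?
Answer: -41275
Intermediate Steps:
j(v, P) = -10*v
-41025 + j(d(-5), 159) = -41025 - 10*(-5)**2 = -41025 - 10*25 = -41025 - 250 = -41275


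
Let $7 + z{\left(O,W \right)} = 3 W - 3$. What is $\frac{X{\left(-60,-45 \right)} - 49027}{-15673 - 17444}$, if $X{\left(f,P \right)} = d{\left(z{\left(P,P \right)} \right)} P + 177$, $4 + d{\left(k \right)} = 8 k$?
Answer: $- \frac{3530}{33117} \approx -0.10659$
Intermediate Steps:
$z{\left(O,W \right)} = -10 + 3 W$ ($z{\left(O,W \right)} = -7 + \left(3 W - 3\right) = -7 + \left(-3 + 3 W\right) = -10 + 3 W$)
$d{\left(k \right)} = -4 + 8 k$
$X{\left(f,P \right)} = 177 + P \left(-84 + 24 P\right)$ ($X{\left(f,P \right)} = \left(-4 + 8 \left(-10 + 3 P\right)\right) P + 177 = \left(-4 + \left(-80 + 24 P\right)\right) P + 177 = \left(-84 + 24 P\right) P + 177 = P \left(-84 + 24 P\right) + 177 = 177 + P \left(-84 + 24 P\right)$)
$\frac{X{\left(-60,-45 \right)} - 49027}{-15673 - 17444} = \frac{\left(177 - -3780 + 24 \left(-45\right)^{2}\right) - 49027}{-15673 - 17444} = \frac{\left(177 + 3780 + 24 \cdot 2025\right) - 49027}{-33117} = \left(\left(177 + 3780 + 48600\right) - 49027\right) \left(- \frac{1}{33117}\right) = \left(52557 - 49027\right) \left(- \frac{1}{33117}\right) = 3530 \left(- \frac{1}{33117}\right) = - \frac{3530}{33117}$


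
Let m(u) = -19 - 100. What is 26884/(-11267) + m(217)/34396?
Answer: -926042837/387539732 ≈ -2.3895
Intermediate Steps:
m(u) = -119
26884/(-11267) + m(217)/34396 = 26884/(-11267) - 119/34396 = 26884*(-1/11267) - 119*1/34396 = -26884/11267 - 119/34396 = -926042837/387539732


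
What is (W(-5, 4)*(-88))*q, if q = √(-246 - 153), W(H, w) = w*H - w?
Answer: 2112*I*√399 ≈ 42187.0*I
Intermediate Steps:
W(H, w) = -w + H*w (W(H, w) = H*w - w = -w + H*w)
q = I*√399 (q = √(-399) = I*√399 ≈ 19.975*I)
(W(-5, 4)*(-88))*q = ((4*(-1 - 5))*(-88))*(I*√399) = ((4*(-6))*(-88))*(I*√399) = (-24*(-88))*(I*√399) = 2112*(I*√399) = 2112*I*√399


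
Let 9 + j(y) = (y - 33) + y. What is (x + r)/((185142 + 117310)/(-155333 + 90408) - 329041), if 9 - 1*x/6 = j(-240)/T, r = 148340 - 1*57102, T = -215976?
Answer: -106676524588375/384496482207246 ≈ -0.27744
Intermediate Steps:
j(y) = -42 + 2*y (j(y) = -9 + ((y - 33) + y) = -9 + ((-33 + y) + y) = -9 + (-33 + 2*y) = -42 + 2*y)
r = 91238 (r = 148340 - 57102 = 91238)
x = 971631/17998 (x = 54 - 6*(-42 + 2*(-240))/(-215976) = 54 - 6*(-42 - 480)*(-1)/215976 = 54 - (-3132)*(-1)/215976 = 54 - 6*87/35996 = 54 - 261/17998 = 971631/17998 ≈ 53.985)
(x + r)/((185142 + 117310)/(-155333 + 90408) - 329041) = (971631/17998 + 91238)/((185142 + 117310)/(-155333 + 90408) - 329041) = 1643073155/(17998*(302452/(-64925) - 329041)) = 1643073155/(17998*(302452*(-1/64925) - 329041)) = 1643073155/(17998*(-302452/64925 - 329041)) = 1643073155/(17998*(-21363289377/64925)) = (1643073155/17998)*(-64925/21363289377) = -106676524588375/384496482207246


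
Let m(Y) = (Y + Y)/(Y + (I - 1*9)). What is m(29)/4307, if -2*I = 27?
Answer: 116/55991 ≈ 0.0020718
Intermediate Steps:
I = -27/2 (I = -1/2*27 = -27/2 ≈ -13.500)
m(Y) = 2*Y/(-45/2 + Y) (m(Y) = (Y + Y)/(Y + (-27/2 - 1*9)) = (2*Y)/(Y + (-27/2 - 9)) = (2*Y)/(Y - 45/2) = (2*Y)/(-45/2 + Y) = 2*Y/(-45/2 + Y))
m(29)/4307 = (4*29/(-45 + 2*29))/4307 = (4*29/(-45 + 58))*(1/4307) = (4*29/13)*(1/4307) = (4*29*(1/13))*(1/4307) = (116/13)*(1/4307) = 116/55991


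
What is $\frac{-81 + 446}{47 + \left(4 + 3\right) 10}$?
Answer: $\frac{365}{117} \approx 3.1197$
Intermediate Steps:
$\frac{-81 + 446}{47 + \left(4 + 3\right) 10} = \frac{365}{47 + 7 \cdot 10} = \frac{365}{47 + 70} = \frac{365}{117}$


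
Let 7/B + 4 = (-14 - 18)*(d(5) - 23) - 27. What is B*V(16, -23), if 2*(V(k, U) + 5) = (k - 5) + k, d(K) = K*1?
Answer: 119/1090 ≈ 0.10917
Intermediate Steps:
d(K) = K
V(k, U) = -15/2 + k (V(k, U) = -5 + ((k - 5) + k)/2 = -5 + ((-5 + k) + k)/2 = -5 + (-5 + 2*k)/2 = -5 + (-5/2 + k) = -15/2 + k)
B = 7/545 (B = 7/(-4 + ((-14 - 18)*(5 - 23) - 27)) = 7/(-4 + (-32*(-18) - 27)) = 7/(-4 + (576 - 27)) = 7/(-4 + 549) = 7/545 ≈ 0.012844)
B*V(16, -23) = 7*(-15/2 + 16)/545 = (7/545)*(17/2) = 119/1090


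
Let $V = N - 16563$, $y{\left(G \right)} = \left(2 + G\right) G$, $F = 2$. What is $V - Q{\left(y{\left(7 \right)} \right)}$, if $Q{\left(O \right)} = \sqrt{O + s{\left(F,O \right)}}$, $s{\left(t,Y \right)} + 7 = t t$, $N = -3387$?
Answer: $-19950 - 2 \sqrt{15} \approx -19958.0$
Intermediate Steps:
$y{\left(G \right)} = G \left(2 + G\right)$
$s{\left(t,Y \right)} = -7 + t^{2}$ ($s{\left(t,Y \right)} = -7 + t t = -7 + t^{2}$)
$Q{\left(O \right)} = \sqrt{-3 + O}$ ($Q{\left(O \right)} = \sqrt{O - \left(7 - 2^{2}\right)} = \sqrt{O + \left(-7 + 4\right)} = \sqrt{O - 3} = \sqrt{-3 + O}$)
$V = -19950$ ($V = -3387 - 16563 = -19950$)
$V - Q{\left(y{\left(7 \right)} \right)} = -19950 - \sqrt{-3 + 7 \left(2 + 7\right)} = -19950 - \sqrt{-3 + 7 \cdot 9} = -19950 - \sqrt{-3 + 63} = -19950 - \sqrt{60} = -19950 - 2 \sqrt{15}$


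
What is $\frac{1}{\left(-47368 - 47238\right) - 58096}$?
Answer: $- \frac{1}{152702} \approx -6.5487 \cdot 10^{-6}$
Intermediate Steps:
$\frac{1}{\left(-47368 - 47238\right) - 58096} = \frac{1}{-94606 - 58096} = \frac{1}{-152702} = - \frac{1}{152702}$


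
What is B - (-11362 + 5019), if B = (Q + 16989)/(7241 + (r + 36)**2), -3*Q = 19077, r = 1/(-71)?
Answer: 136496139794/21514953 ≈ 6344.2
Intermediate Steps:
r = -1/71 ≈ -0.014085
Q = -6359 (Q = -1/3*19077 = -6359)
B = 26792915/21514953 (B = (-6359 + 16989)/(7241 + (-1/71 + 36)**2) = 10630/(7241 + (2555/71)**2) = 10630/(7241 + 6528025/5041) = 10630/(43029906/5041) = 10630*(5041/43029906) = 26792915/21514953 ≈ 1.2453)
B - (-11362 + 5019) = 26792915/21514953 - (-11362 + 5019) = 26792915/21514953 - 1*(-6343) = 26792915/21514953 + 6343 = 136496139794/21514953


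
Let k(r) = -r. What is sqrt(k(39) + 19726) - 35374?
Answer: -35374 + sqrt(19687) ≈ -35234.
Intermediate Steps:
sqrt(k(39) + 19726) - 35374 = sqrt(-1*39 + 19726) - 35374 = sqrt(-39 + 19726) - 35374 = sqrt(19687) - 35374 = -35374 + sqrt(19687)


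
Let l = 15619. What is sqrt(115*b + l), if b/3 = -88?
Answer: I*sqrt(14741) ≈ 121.41*I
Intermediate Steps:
b = -264 (b = 3*(-88) = -264)
sqrt(115*b + l) = sqrt(115*(-264) + 15619) = sqrt(-30360 + 15619) = sqrt(-14741) = I*sqrt(14741)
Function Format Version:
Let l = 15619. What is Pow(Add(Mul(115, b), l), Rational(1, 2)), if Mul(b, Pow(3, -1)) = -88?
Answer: Mul(I, Pow(14741, Rational(1, 2))) ≈ Mul(121.41, I)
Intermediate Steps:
b = -264 (b = Mul(3, -88) = -264)
Pow(Add(Mul(115, b), l), Rational(1, 2)) = Pow(Add(Mul(115, -264), 15619), Rational(1, 2)) = Pow(Add(-30360, 15619), Rational(1, 2)) = Pow(-14741, Rational(1, 2)) = Mul(I, Pow(14741, Rational(1, 2)))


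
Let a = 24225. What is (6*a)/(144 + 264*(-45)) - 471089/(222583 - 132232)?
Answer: -1036734353/58908852 ≈ -17.599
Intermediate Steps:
(6*a)/(144 + 264*(-45)) - 471089/(222583 - 132232) = (6*24225)/(144 + 264*(-45)) - 471089/(222583 - 132232) = 145350/(144 - 11880) - 471089/90351 = 145350/(-11736) - 471089*1/90351 = 145350*(-1/11736) - 471089/90351 = -8075/652 - 471089/90351 = -1036734353/58908852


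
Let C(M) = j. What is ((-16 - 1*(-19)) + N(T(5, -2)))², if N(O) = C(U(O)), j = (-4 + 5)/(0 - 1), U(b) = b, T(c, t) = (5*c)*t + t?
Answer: 4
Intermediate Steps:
T(c, t) = t + 5*c*t (T(c, t) = 5*c*t + t = t + 5*c*t)
j = -1 (j = 1/(-1) = 1*(-1) = -1)
C(M) = -1
N(O) = -1
((-16 - 1*(-19)) + N(T(5, -2)))² = ((-16 - 1*(-19)) - 1)² = ((-16 + 19) - 1)² = (3 - 1)² = 2² = 4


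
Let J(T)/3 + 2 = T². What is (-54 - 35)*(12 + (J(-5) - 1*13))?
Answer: -6052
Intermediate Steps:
J(T) = -6 + 3*T²
(-54 - 35)*(12 + (J(-5) - 1*13)) = (-54 - 35)*(12 + ((-6 + 3*(-5)²) - 1*13)) = -89*(12 + ((-6 + 3*25) - 13)) = -89*(12 + ((-6 + 75) - 13)) = -89*(12 + (69 - 13)) = -89*(12 + 56) = -89*68 = -6052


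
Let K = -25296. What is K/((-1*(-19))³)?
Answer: -25296/6859 ≈ -3.6880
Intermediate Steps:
K/((-1*(-19))³) = -25296/((-1*(-19))³) = -25296/(19³) = -25296/6859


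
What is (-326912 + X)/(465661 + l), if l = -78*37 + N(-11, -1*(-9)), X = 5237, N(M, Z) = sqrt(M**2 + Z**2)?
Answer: -49621049375/71386900141 + 107225*sqrt(202)/71386900141 ≈ -0.69508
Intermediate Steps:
l = -2886 + sqrt(202) (l = -78*37 + sqrt((-11)**2 + (-1*(-9))**2) = -2886 + sqrt(121 + 9**2) = -2886 + sqrt(121 + 81) = -2886 + sqrt(202) ≈ -2871.8)
(-326912 + X)/(465661 + l) = (-326912 + 5237)/(465661 + (-2886 + sqrt(202))) = -321675/(462775 + sqrt(202))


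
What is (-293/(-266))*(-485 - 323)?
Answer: -118372/133 ≈ -890.01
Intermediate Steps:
(-293/(-266))*(-485 - 323) = -293*(-1/266)*(-808) = (293/266)*(-808) = -118372/133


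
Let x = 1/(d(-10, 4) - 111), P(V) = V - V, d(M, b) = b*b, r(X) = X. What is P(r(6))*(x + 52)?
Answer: 0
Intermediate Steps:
d(M, b) = b**2
P(V) = 0
x = -1/95 (x = 1/(4**2 - 111) = 1/(16 - 111) = 1/(-95) = -1/95 ≈ -0.010526)
P(r(6))*(x + 52) = 0*(-1/95 + 52) = 0*(4939/95) = 0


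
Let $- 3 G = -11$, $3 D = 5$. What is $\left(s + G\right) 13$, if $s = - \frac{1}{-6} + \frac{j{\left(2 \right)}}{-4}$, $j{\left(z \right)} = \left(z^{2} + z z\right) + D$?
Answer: $\frac{221}{12} \approx 18.417$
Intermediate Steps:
$D = \frac{5}{3}$ ($D = \frac{1}{3} \cdot 5 = \frac{5}{3} \approx 1.6667$)
$G = \frac{11}{3}$ ($G = \left(- \frac{1}{3}\right) \left(-11\right) = \frac{11}{3} \approx 3.6667$)
$j{\left(z \right)} = \frac{5}{3} + 2 z^{2}$ ($j{\left(z \right)} = \left(z^{2} + z z\right) + \frac{5}{3} = \left(z^{2} + z^{2}\right) + \frac{5}{3} = 2 z^{2} + \frac{5}{3} = \frac{5}{3} + 2 z^{2}$)
$s = - \frac{9}{4}$ ($s = - \frac{1}{-6} + \frac{\frac{5}{3} + 2 \cdot 2^{2}}{-4} = \left(-1\right) \left(- \frac{1}{6}\right) + \left(\frac{5}{3} + 2 \cdot 4\right) \left(- \frac{1}{4}\right) = \frac{1}{6} + \left(\frac{5}{3} + 8\right) \left(- \frac{1}{4}\right) = \frac{1}{6} + \frac{29}{3} \left(- \frac{1}{4}\right) = \frac{1}{6} - \frac{29}{12} = - \frac{9}{4} \approx -2.25$)
$\left(s + G\right) 13 = \left(- \frac{9}{4} + \frac{11}{3}\right) 13 = \frac{17}{12} \cdot 13 = \frac{221}{12}$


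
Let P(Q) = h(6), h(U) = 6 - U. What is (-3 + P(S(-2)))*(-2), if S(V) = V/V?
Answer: 6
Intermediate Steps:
S(V) = 1
P(Q) = 0 (P(Q) = 6 - 1*6 = 6 - 6 = 0)
(-3 + P(S(-2)))*(-2) = (-3 + 0)*(-2) = -3*(-2) = 6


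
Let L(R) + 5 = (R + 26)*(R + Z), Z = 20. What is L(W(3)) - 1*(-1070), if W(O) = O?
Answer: 1732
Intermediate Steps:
L(R) = -5 + (20 + R)*(26 + R) (L(R) = -5 + (R + 26)*(R + 20) = -5 + (26 + R)*(20 + R) = -5 + (20 + R)*(26 + R))
L(W(3)) - 1*(-1070) = (515 + 3² + 46*3) - 1*(-1070) = (515 + 9 + 138) + 1070 = 662 + 1070 = 1732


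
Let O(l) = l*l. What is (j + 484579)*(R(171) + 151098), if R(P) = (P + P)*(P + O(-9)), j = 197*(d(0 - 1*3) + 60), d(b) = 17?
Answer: 118581204936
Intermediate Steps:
j = 15169 (j = 197*(17 + 60) = 197*77 = 15169)
O(l) = l²
R(P) = 2*P*(81 + P) (R(P) = (P + P)*(P + (-9)²) = (2*P)*(P + 81) = (2*P)*(81 + P) = 2*P*(81 + P))
(j + 484579)*(R(171) + 151098) = (15169 + 484579)*(2*171*(81 + 171) + 151098) = 499748*(2*171*252 + 151098) = 499748*(86184 + 151098) = 499748*237282 = 118581204936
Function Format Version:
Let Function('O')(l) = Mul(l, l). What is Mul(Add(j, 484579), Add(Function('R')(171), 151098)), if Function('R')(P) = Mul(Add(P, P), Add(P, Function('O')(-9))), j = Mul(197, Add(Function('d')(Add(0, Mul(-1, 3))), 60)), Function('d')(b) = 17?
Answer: 118581204936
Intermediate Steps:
j = 15169 (j = Mul(197, Add(17, 60)) = Mul(197, 77) = 15169)
Function('O')(l) = Pow(l, 2)
Function('R')(P) = Mul(2, P, Add(81, P)) (Function('R')(P) = Mul(Add(P, P), Add(P, Pow(-9, 2))) = Mul(Mul(2, P), Add(P, 81)) = Mul(Mul(2, P), Add(81, P)) = Mul(2, P, Add(81, P)))
Mul(Add(j, 484579), Add(Function('R')(171), 151098)) = Mul(Add(15169, 484579), Add(Mul(2, 171, Add(81, 171)), 151098)) = Mul(499748, Add(Mul(2, 171, 252), 151098)) = Mul(499748, Add(86184, 151098)) = Mul(499748, 237282) = 118581204936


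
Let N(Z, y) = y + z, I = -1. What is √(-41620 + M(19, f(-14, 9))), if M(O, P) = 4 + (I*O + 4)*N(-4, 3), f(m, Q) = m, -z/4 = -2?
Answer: I*√41781 ≈ 204.4*I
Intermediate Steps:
z = 8 (z = -4*(-2) = 8)
N(Z, y) = 8 + y (N(Z, y) = y + 8 = 8 + y)
M(O, P) = 48 - 11*O (M(O, P) = 4 + (-O + 4)*(8 + 3) = 4 + (4 - O)*11 = 4 + (44 - 11*O) = 48 - 11*O)
√(-41620 + M(19, f(-14, 9))) = √(-41620 + (48 - 11*19)) = √(-41620 + (48 - 209)) = √(-41620 - 161) = √(-41781) = I*√41781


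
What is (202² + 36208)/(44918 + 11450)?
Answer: 1481/1084 ≈ 1.3662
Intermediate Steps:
(202² + 36208)/(44918 + 11450) = (40804 + 36208)/56368 = 77012*(1/56368) = 1481/1084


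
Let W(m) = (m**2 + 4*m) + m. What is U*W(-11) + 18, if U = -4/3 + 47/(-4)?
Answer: -1691/2 ≈ -845.50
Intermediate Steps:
U = -157/12 (U = -4*1/3 + 47*(-1/4) = -4/3 - 47/4 = -157/12 ≈ -13.083)
W(m) = m**2 + 5*m
U*W(-11) + 18 = -(-1727)*(5 - 11)/12 + 18 = -(-1727)*(-6)/12 + 18 = -157/12*66 + 18 = -1727/2 + 18 = -1691/2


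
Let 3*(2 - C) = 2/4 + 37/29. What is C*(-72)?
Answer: -2940/29 ≈ -101.38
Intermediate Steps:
C = 245/174 (C = 2 - (2/4 + 37/29)/3 = 2 - (2*(¼) + 37*(1/29))/3 = 2 - (½ + 37/29)/3 = 2 - ⅓*103/58 = 2 - 103/174 = 245/174 ≈ 1.4080)
C*(-72) = (245/174)*(-72) = -2940/29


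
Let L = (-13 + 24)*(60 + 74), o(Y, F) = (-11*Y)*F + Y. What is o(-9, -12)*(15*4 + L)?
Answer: -1836198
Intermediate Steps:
o(Y, F) = Y - 11*F*Y (o(Y, F) = -11*F*Y + Y = Y - 11*F*Y)
L = 1474 (L = 11*134 = 1474)
o(-9, -12)*(15*4 + L) = (-9*(1 - 11*(-12)))*(15*4 + 1474) = (-9*(1 + 132))*(60 + 1474) = -9*133*1534 = -1197*1534 = -1836198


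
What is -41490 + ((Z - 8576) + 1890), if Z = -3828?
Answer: -52004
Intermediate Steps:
-41490 + ((Z - 8576) + 1890) = -41490 + ((-3828 - 8576) + 1890) = -41490 + (-12404 + 1890) = -41490 - 10514 = -52004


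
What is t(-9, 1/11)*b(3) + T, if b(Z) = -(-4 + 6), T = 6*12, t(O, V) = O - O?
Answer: 72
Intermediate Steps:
t(O, V) = 0
T = 72
b(Z) = -2 (b(Z) = -1*2 = -2)
t(-9, 1/11)*b(3) + T = 0*(-2) + 72 = 0 + 72 = 72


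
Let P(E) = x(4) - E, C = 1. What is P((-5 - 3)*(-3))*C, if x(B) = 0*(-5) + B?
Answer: -20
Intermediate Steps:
x(B) = B (x(B) = 0 + B = B)
P(E) = 4 - E
P((-5 - 3)*(-3))*C = (4 - (-5 - 3)*(-3))*1 = (4 - (-8)*(-3))*1 = (4 - 1*24)*1 = (4 - 24)*1 = -20*1 = -20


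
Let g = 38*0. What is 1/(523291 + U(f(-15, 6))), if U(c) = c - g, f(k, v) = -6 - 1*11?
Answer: 1/523274 ≈ 1.9110e-6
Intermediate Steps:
g = 0
f(k, v) = -17 (f(k, v) = -6 - 11 = -17)
U(c) = c (U(c) = c - 1*0 = c + 0 = c)
1/(523291 + U(f(-15, 6))) = 1/(523291 - 17) = 1/523274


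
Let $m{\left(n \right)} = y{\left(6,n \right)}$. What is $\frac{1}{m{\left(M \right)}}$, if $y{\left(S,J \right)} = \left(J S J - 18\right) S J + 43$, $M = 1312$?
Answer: $\frac{1}{81302378155} \approx 1.23 \cdot 10^{-11}$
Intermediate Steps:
$y{\left(S,J \right)} = 43 + J S \left(-18 + S J^{2}\right)$ ($y{\left(S,J \right)} = \left(S J^{2} - 18\right) S J + 43 = \left(-18 + S J^{2}\right) S J + 43 = S \left(-18 + S J^{2}\right) J + 43 = J S \left(-18 + S J^{2}\right) + 43 = 43 + J S \left(-18 + S J^{2}\right)$)
$m{\left(n \right)} = 43 - 108 n + 36 n^{3}$ ($m{\left(n \right)} = 43 + n^{3} \cdot 6^{2} - 18 n 6 = 43 + n^{3} \cdot 36 - 108 n = 43 + 36 n^{3} - 108 n = 43 - 108 n + 36 n^{3}$)
$\frac{1}{m{\left(M \right)}} = \frac{1}{43 - 141696 + 36 \cdot 1312^{3}} = \frac{1}{43 - 141696 + 36 \cdot 2258403328} = \frac{1}{43 - 141696 + 81302519808} = \frac{1}{81302378155}$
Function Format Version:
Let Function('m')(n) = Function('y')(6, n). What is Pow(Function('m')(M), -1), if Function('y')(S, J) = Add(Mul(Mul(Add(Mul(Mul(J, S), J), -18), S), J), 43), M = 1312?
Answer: Rational(1, 81302378155) ≈ 1.2300e-11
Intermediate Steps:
Function('y')(S, J) = Add(43, Mul(J, S, Add(-18, Mul(S, Pow(J, 2))))) (Function('y')(S, J) = Add(Mul(Mul(Add(Mul(S, Pow(J, 2)), -18), S), J), 43) = Add(Mul(Mul(Add(-18, Mul(S, Pow(J, 2))), S), J), 43) = Add(Mul(Mul(S, Add(-18, Mul(S, Pow(J, 2)))), J), 43) = Add(Mul(J, S, Add(-18, Mul(S, Pow(J, 2)))), 43) = Add(43, Mul(J, S, Add(-18, Mul(S, Pow(J, 2))))))
Function('m')(n) = Add(43, Mul(-108, n), Mul(36, Pow(n, 3))) (Function('m')(n) = Add(43, Mul(Pow(n, 3), Pow(6, 2)), Mul(-18, n, 6)) = Add(43, Mul(Pow(n, 3), 36), Mul(-108, n)) = Add(43, Mul(36, Pow(n, 3)), Mul(-108, n)) = Add(43, Mul(-108, n), Mul(36, Pow(n, 3))))
Pow(Function('m')(M), -1) = Pow(Add(43, Mul(-108, 1312), Mul(36, Pow(1312, 3))), -1) = Pow(Add(43, -141696, Mul(36, 2258403328)), -1) = Pow(Add(43, -141696, 81302519808), -1) = Pow(81302378155, -1) = Rational(1, 81302378155)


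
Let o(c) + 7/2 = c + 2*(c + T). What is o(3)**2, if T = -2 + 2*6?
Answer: 2601/4 ≈ 650.25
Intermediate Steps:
T = 10 (T = -2 + 12 = 10)
o(c) = 33/2 + 3*c (o(c) = -7/2 + (c + 2*(c + 10)) = -7/2 + (c + 2*(10 + c)) = -7/2 + (c + (20 + 2*c)) = -7/2 + (20 + 3*c) = 33/2 + 3*c)
o(3)**2 = (33/2 + 3*3)**2 = (33/2 + 9)**2 = (51/2)**2 = 2601/4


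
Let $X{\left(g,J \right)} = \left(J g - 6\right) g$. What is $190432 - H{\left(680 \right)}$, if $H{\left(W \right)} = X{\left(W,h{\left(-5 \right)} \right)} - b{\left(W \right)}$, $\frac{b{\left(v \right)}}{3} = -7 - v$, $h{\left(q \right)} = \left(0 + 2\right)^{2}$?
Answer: $-1657149$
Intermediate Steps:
$h{\left(q \right)} = 4$ ($h{\left(q \right)} = 2^{2} = 4$)
$X{\left(g,J \right)} = g \left(-6 + J g\right)$ ($X{\left(g,J \right)} = \left(-6 + J g\right) g = g \left(-6 + J g\right)$)
$b{\left(v \right)} = -21 - 3 v$ ($b{\left(v \right)} = 3 \left(-7 - v\right) = -21 - 3 v$)
$H{\left(W \right)} = 21 + 3 W + W \left(-6 + 4 W\right)$ ($H{\left(W \right)} = W \left(-6 + 4 W\right) - \left(-21 - 3 W\right) = W \left(-6 + 4 W\right) + \left(21 + 3 W\right) = 21 + 3 W + W \left(-6 + 4 W\right)$)
$190432 - H{\left(680 \right)} = 190432 - \left(21 - 2040 + 4 \cdot 680^{2}\right) = 190432 - \left(21 - 2040 + 4 \cdot 462400\right) = 190432 - \left(21 - 2040 + 1849600\right) = 190432 - 1847581 = -1657149$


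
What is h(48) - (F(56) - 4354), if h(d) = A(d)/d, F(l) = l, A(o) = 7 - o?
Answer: 206263/48 ≈ 4297.1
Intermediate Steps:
h(d) = (7 - d)/d
h(48) - (F(56) - 4354) = (7 - 1*48)/48 - (56 - 4354) = (7 - 48)/48 - 1*(-4298) = (1/48)*(-41) + 4298 = -41/48 + 4298 = 206263/48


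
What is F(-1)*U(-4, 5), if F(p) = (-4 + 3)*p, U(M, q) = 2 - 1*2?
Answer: 0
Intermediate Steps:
U(M, q) = 0 (U(M, q) = 2 - 2 = 0)
F(p) = -p
F(-1)*U(-4, 5) = -1*(-1)*0 = 1*0 = 0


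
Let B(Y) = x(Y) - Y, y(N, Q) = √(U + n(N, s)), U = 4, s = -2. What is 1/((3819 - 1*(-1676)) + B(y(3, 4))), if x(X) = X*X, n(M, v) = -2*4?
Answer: 5491/30151085 + 2*I/30151085 ≈ 0.00018212 + 6.6333e-8*I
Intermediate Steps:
n(M, v) = -8
x(X) = X²
y(N, Q) = 2*I (y(N, Q) = √(4 - 8) = √(-4) = 2*I)
B(Y) = Y² - Y
1/((3819 - 1*(-1676)) + B(y(3, 4))) = 1/((3819 - 1*(-1676)) + (2*I)*(-1 + 2*I)) = 1/((3819 + 1676) + 2*I*(-1 + 2*I)) = 1/(5495 + 2*I*(-1 + 2*I))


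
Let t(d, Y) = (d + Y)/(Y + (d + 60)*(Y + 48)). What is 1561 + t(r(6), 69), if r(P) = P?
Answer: 4053942/2597 ≈ 1561.0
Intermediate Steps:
t(d, Y) = (Y + d)/(Y + (48 + Y)*(60 + d)) (t(d, Y) = (Y + d)/(Y + (60 + d)*(48 + Y)) = (Y + d)/(Y + (48 + Y)*(60 + d)))
1561 + t(r(6), 69) = 1561 + (69 + 6)/(2880 + 48*6 + 61*69 + 69*6) = 1561 + 75/(2880 + 288 + 4209 + 414) = 1561 + 75/7791 = 1561 + (1/7791)*75 = 1561 + 25/2597 = 4053942/2597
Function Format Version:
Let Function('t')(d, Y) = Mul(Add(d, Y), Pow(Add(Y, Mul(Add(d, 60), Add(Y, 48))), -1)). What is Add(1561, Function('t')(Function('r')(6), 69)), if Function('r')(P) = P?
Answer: Rational(4053942, 2597) ≈ 1561.0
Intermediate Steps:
Function('t')(d, Y) = Mul(Pow(Add(Y, Mul(Add(48, Y), Add(60, d))), -1), Add(Y, d)) (Function('t')(d, Y) = Mul(Add(Y, d), Pow(Add(Y, Mul(Add(60, d), Add(48, Y))), -1)) = Mul(Add(Y, d), Pow(Add(Y, Mul(Add(48, Y), Add(60, d))), -1)) = Mul(Pow(Add(Y, Mul(Add(48, Y), Add(60, d))), -1), Add(Y, d)))
Add(1561, Function('t')(Function('r')(6), 69)) = Add(1561, Mul(Pow(Add(2880, Mul(48, 6), Mul(61, 69), Mul(69, 6)), -1), Add(69, 6))) = Add(1561, Mul(Pow(Add(2880, 288, 4209, 414), -1), 75)) = Add(1561, Mul(Pow(7791, -1), 75)) = Add(1561, Mul(Rational(1, 7791), 75)) = Add(1561, Rational(25, 2597)) = Rational(4053942, 2597)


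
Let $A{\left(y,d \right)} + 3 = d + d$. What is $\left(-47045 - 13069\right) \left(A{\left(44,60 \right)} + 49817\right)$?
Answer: $-3001732476$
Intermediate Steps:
$A{\left(y,d \right)} = -3 + 2 d$ ($A{\left(y,d \right)} = -3 + \left(d + d\right) = -3 + 2 d$)
$\left(-47045 - 13069\right) \left(A{\left(44,60 \right)} + 49817\right) = \left(-47045 - 13069\right) \left(\left(-3 + 2 \cdot 60\right) + 49817\right) = - 60114 \left(\left(-3 + 120\right) + 49817\right) = - 60114 \left(117 + 49817\right) = \left(-60114\right) 49934 = -3001732476$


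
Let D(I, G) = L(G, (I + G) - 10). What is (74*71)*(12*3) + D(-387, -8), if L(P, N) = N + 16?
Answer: 188755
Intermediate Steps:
L(P, N) = 16 + N
D(I, G) = 6 + G + I (D(I, G) = 16 + ((I + G) - 10) = 16 + ((G + I) - 10) = 16 + (-10 + G + I) = 6 + G + I)
(74*71)*(12*3) + D(-387, -8) = (74*71)*(12*3) + (6 - 8 - 387) = 5254*36 - 389 = 189144 - 389 = 188755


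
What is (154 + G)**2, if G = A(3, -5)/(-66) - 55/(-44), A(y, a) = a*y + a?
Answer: 421604089/17424 ≈ 24197.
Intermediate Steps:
A(y, a) = a + a*y
G = 205/132 (G = -5*(1 + 3)/(-66) - 55/(-44) = -5*4*(-1/66) - 55*(-1/44) = -20*(-1/66) + 5/4 = 10/33 + 5/4 = 205/132 ≈ 1.5530)
(154 + G)**2 = (154 + 205/132)**2 = (20533/132)**2 = 421604089/17424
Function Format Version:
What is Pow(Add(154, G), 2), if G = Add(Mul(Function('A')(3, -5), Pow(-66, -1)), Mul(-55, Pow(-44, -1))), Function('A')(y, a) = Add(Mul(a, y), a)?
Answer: Rational(421604089, 17424) ≈ 24197.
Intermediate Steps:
Function('A')(y, a) = Add(a, Mul(a, y))
G = Rational(205, 132) (G = Add(Mul(Mul(-5, Add(1, 3)), Pow(-66, -1)), Mul(-55, Pow(-44, -1))) = Add(Mul(Mul(-5, 4), Rational(-1, 66)), Mul(-55, Rational(-1, 44))) = Add(Mul(-20, Rational(-1, 66)), Rational(5, 4)) = Add(Rational(10, 33), Rational(5, 4)) = Rational(205, 132) ≈ 1.5530)
Pow(Add(154, G), 2) = Pow(Add(154, Rational(205, 132)), 2) = Pow(Rational(20533, 132), 2) = Rational(421604089, 17424)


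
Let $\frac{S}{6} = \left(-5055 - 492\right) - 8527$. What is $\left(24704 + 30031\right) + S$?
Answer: $-29709$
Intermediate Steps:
$S = -84444$ ($S = 6 \left(\left(-5055 - 492\right) - 8527\right) = 6 \left(-5547 - 8527\right) = 6 \left(-14074\right) = -84444$)
$\left(24704 + 30031\right) + S = \left(24704 + 30031\right) - 84444 = 54735 - 84444 = -29709$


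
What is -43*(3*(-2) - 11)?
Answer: 731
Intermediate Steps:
-43*(3*(-2) - 11) = -43*(-6 - 11) = -43*(-17) = 731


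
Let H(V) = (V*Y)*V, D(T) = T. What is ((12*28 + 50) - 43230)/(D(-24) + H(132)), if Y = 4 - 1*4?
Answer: 10711/6 ≈ 1785.2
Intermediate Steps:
Y = 0 (Y = 4 - 4 = 0)
H(V) = 0 (H(V) = (V*0)*V = 0*V = 0)
((12*28 + 50) - 43230)/(D(-24) + H(132)) = ((12*28 + 50) - 43230)/(-24 + 0) = ((336 + 50) - 43230)/(-24) = (386 - 43230)*(-1/24) = -42844*(-1/24) = 10711/6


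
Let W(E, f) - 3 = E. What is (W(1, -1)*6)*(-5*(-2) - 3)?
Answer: 168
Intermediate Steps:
W(E, f) = 3 + E
(W(1, -1)*6)*(-5*(-2) - 3) = ((3 + 1)*6)*(-5*(-2) - 3) = (4*6)*(10 - 3) = 24*7 = 168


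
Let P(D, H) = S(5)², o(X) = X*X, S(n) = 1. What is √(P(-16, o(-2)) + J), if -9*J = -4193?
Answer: √4202/3 ≈ 21.608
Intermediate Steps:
J = 4193/9 (J = -⅑*(-4193) = 4193/9 ≈ 465.89)
o(X) = X²
P(D, H) = 1 (P(D, H) = 1² = 1)
√(P(-16, o(-2)) + J) = √(1 + 4193/9) = √(4202/9) = √4202/3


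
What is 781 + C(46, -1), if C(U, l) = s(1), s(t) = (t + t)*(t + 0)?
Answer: 783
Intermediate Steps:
s(t) = 2*t² (s(t) = (2*t)*t = 2*t²)
C(U, l) = 2 (C(U, l) = 2*1² = 2*1 = 2)
781 + C(46, -1) = 781 + 2 = 783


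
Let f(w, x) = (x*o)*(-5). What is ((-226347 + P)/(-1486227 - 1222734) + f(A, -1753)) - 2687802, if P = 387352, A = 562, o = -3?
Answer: -7352383084222/2708961 ≈ -2.7141e+6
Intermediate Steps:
f(w, x) = 15*x (f(w, x) = (x*(-3))*(-5) = -3*x*(-5) = 15*x)
((-226347 + P)/(-1486227 - 1222734) + f(A, -1753)) - 2687802 = ((-226347 + 387352)/(-1486227 - 1222734) + 15*(-1753)) - 2687802 = (161005/(-2708961) - 26295) - 2687802 = (161005*(-1/2708961) - 26295) - 2687802 = (-161005/2708961 - 26295) - 2687802 = -71232290500/2708961 - 2687802 = -7352383084222/2708961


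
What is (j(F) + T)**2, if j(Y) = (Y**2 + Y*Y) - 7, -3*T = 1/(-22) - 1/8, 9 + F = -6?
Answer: 1520142121/7744 ≈ 1.9630e+5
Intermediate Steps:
F = -15 (F = -9 - 6 = -15)
T = 5/88 (T = -(1/(-22) - 1/8)/3 = -(1*(-1/22) - 1*1/8)/3 = -(-1/22 - 1/8)/3 = -1/3*(-15/88) = 5/88 ≈ 0.056818)
j(Y) = -7 + 2*Y**2 (j(Y) = (Y**2 + Y**2) - 7 = 2*Y**2 - 7 = -7 + 2*Y**2)
(j(F) + T)**2 = ((-7 + 2*(-15)**2) + 5/88)**2 = ((-7 + 2*225) + 5/88)**2 = ((-7 + 450) + 5/88)**2 = (443 + 5/88)**2 = (38989/88)**2 = 1520142121/7744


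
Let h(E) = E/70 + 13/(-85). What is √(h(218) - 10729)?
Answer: I*√3797285835/595 ≈ 103.57*I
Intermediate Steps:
h(E) = -13/85 + E/70 (h(E) = E*(1/70) + 13*(-1/85) = E/70 - 13/85 = -13/85 + E/70)
√(h(218) - 10729) = √((-13/85 + (1/70)*218) - 10729) = √((-13/85 + 109/35) - 10729) = √(1762/595 - 10729) = √(-6381993/595) = I*√3797285835/595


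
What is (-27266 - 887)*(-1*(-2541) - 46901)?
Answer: 1248867080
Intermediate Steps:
(-27266 - 887)*(-1*(-2541) - 46901) = -28153*(2541 - 46901) = -28153*(-44360) = 1248867080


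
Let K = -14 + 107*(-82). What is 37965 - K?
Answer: 46753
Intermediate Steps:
K = -8788 (K = -14 - 8774 = -8788)
37965 - K = 37965 - 1*(-8788) = 37965 + 8788 = 46753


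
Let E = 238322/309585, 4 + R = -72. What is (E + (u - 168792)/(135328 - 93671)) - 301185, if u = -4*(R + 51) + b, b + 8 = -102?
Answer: -3884239247366441/12896382345 ≈ -3.0119e+5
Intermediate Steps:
R = -76 (R = -4 - 72 = -76)
E = 238322/309585 (E = 238322*(1/309585) = 238322/309585 ≈ 0.76981)
b = -110 (b = -8 - 102 = -110)
u = -10 (u = -4*(-76 + 51) - 110 = -4*(-25) - 110 = 100 - 110 = -10)
(E + (u - 168792)/(135328 - 93671)) - 301185 = (238322/309585 + (-10 - 168792)/(135328 - 93671)) - 301185 = (238322/309585 - 168802/41657) - 301185 = -42330787616/12896382345 - 301185 = -3884239247366441/12896382345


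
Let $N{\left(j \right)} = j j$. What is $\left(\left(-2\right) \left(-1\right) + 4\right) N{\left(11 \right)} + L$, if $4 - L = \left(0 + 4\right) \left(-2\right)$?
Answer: $738$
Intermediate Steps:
$L = 12$ ($L = 4 - \left(0 + 4\right) \left(-2\right) = 4 - 4 \left(-2\right) = 4 - -8 = 4 + 8 = 12$)
$N{\left(j \right)} = j^{2}$
$\left(\left(-2\right) \left(-1\right) + 4\right) N{\left(11 \right)} + L = \left(\left(-2\right) \left(-1\right) + 4\right) 11^{2} + 12 = \left(2 + 4\right) 121 + 12 = 6 \cdot 121 + 12 = 726 + 12 = 738$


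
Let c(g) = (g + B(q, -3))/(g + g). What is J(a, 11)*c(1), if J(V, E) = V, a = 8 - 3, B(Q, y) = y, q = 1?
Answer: -5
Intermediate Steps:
a = 5
c(g) = (-3 + g)/(2*g) (c(g) = (g - 3)/(g + g) = (-3 + g)/((2*g)) = (-3 + g)*(1/(2*g)) = (-3 + g)/(2*g))
J(a, 11)*c(1) = 5*((½)*(-3 + 1)/1) = 5*((½)*1*(-2)) = 5*(-1) = -5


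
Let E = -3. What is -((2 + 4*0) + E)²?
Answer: -1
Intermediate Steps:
-((2 + 4*0) + E)² = -((2 + 4*0) - 3)² = -((2 + 0) - 3)² = -(2 - 3)² = -1*(-1)² = -1*1 = -1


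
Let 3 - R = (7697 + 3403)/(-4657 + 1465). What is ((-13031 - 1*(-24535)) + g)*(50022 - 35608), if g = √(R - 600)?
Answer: 165818656 + 7207*I*√41995282/133 ≈ 1.6582e+8 + 3.5116e+5*I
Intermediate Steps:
R = 1723/266 (R = 3 - (7697 + 3403)/(-4657 + 1465) = 3 - 11100/(-3192) = 3 - 11100*(-1)/3192 = 3 - 1*(-925/266) = 3 + 925/266 = 1723/266 ≈ 6.4774)
g = I*√41995282/266 (g = √(1723/266 - 600) = √(-157877/266) = I*√41995282/266 ≈ 24.362*I)
((-13031 - 1*(-24535)) + g)*(50022 - 35608) = ((-13031 - 1*(-24535)) + I*√41995282/266)*(50022 - 35608) = ((-13031 + 24535) + I*√41995282/266)*14414 = (11504 + I*√41995282/266)*14414 = 165818656 + 7207*I*√41995282/133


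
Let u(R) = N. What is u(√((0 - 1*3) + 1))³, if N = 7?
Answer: 343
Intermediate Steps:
u(R) = 7
u(√((0 - 1*3) + 1))³ = 7³ = 343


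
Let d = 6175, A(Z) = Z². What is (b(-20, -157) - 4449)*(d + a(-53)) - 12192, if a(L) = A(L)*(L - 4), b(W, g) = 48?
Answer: 677468946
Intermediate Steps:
a(L) = L²*(-4 + L) (a(L) = L²*(L - 4) = L²*(-4 + L))
(b(-20, -157) - 4449)*(d + a(-53)) - 12192 = (48 - 4449)*(6175 + (-53)²*(-4 - 53)) - 12192 = -4401*(6175 + 2809*(-57)) - 12192 = -4401*(6175 - 160113) - 12192 = -4401*(-153938) - 12192 = 677481138 - 12192 = 677468946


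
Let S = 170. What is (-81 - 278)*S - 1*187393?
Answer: -248423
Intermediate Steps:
(-81 - 278)*S - 1*187393 = (-81 - 278)*170 - 1*187393 = -359*170 - 187393 = -61030 - 187393 = -248423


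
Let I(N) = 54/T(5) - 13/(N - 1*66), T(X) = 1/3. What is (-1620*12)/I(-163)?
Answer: -4451760/37111 ≈ -119.96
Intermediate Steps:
T(X) = 1/3
I(N) = 162 - 13/(-66 + N) (I(N) = 54/(1/3) - 13/(N - 1*66) = 54*3 - 13/(N - 66) = 162 - 13/(-66 + N))
(-1620*12)/I(-163) = (-1620*12)/(((-10705 + 162*(-163))/(-66 - 163))) = -19440*(-229/(-10705 - 26406)) = -19440/((-1/229*(-37111))) = -19440/37111/229 = -19440*229/37111 = -4451760/37111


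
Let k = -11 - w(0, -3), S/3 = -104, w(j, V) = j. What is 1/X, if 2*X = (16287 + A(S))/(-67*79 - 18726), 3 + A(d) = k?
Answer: -48038/16273 ≈ -2.9520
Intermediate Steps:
S = -312 (S = 3*(-104) = -312)
k = -11 (k = -11 - 1*0 = -11 + 0 = -11)
A(d) = -14 (A(d) = -3 - 11 = -14)
X = -16273/48038 (X = ((16287 - 14)/(-67*79 - 18726))/2 = (16273/(-5293 - 18726))/2 = (16273/(-24019))/2 = (16273*(-1/24019))/2 = (½)*(-16273/24019) = -16273/48038 ≈ -0.33875)
1/X = 1/(-16273/48038) = -48038/16273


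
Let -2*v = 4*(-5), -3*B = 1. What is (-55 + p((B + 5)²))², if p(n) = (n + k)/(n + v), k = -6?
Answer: 60746436/20449 ≈ 2970.6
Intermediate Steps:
B = -⅓ (B = -⅓*1 = -⅓ ≈ -0.33333)
v = 10 (v = -2*(-5) = -½*(-20) = 10)
p(n) = (-6 + n)/(10 + n) (p(n) = (n - 6)/(n + 10) = (-6 + n)/(10 + n))
(-55 + p((B + 5)²))² = (-55 + (-6 + (-⅓ + 5)²)/(10 + (-⅓ + 5)²))² = (-55 + (-6 + (14/3)²)/(10 + (14/3)²))² = (-55 + (-6 + 196/9)/(10 + 196/9))² = (-55 + (142/9)/(286/9))² = (-55 + (9/286)*(142/9))² = (-55 + 71/143)² = (-7794/143)² = 60746436/20449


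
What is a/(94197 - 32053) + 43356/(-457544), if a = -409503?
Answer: -23757494487/3554201792 ≈ -6.6843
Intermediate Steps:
a/(94197 - 32053) + 43356/(-457544) = -409503/(94197 - 32053) + 43356/(-457544) = -409503/62144 + 43356*(-1/457544) = -409503*1/62144 - 10839/114386 = -409503/62144 - 10839/114386 = -23757494487/3554201792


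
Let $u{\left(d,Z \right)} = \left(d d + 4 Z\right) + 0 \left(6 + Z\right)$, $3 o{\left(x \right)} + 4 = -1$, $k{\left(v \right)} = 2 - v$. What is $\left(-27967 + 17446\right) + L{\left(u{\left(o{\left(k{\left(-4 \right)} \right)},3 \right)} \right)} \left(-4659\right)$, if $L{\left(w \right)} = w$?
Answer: $- \frac{238112}{3} \approx -79371.0$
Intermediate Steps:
$o{\left(x \right)} = - \frac{5}{3}$ ($o{\left(x \right)} = - \frac{4}{3} + \frac{1}{3} \left(-1\right) = - \frac{4}{3} - \frac{1}{3} = - \frac{5}{3}$)
$u{\left(d,Z \right)} = d^{2} + 4 Z$ ($u{\left(d,Z \right)} = \left(d^{2} + 4 Z\right) + 0 = d^{2} + 4 Z$)
$\left(-27967 + 17446\right) + L{\left(u{\left(o{\left(k{\left(-4 \right)} \right)},3 \right)} \right)} \left(-4659\right) = \left(-27967 + 17446\right) + \left(\left(- \frac{5}{3}\right)^{2} + 4 \cdot 3\right) \left(-4659\right) = -10521 + \left(\frac{25}{9} + 12\right) \left(-4659\right) = -10521 + \frac{133}{9} \left(-4659\right) = -10521 - \frac{206549}{3} = - \frac{238112}{3}$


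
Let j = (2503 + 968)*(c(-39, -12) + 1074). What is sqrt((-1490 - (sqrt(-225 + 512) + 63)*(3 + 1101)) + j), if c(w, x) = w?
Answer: sqrt(3521443 - 1104*sqrt(287)) ≈ 1871.6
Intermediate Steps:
j = 3592485 (j = (2503 + 968)*(-39 + 1074) = 3471*1035 = 3592485)
sqrt((-1490 - (sqrt(-225 + 512) + 63)*(3 + 1101)) + j) = sqrt((-1490 - (sqrt(-225 + 512) + 63)*(3 + 1101)) + 3592485) = sqrt((-1490 - (sqrt(287) + 63)*1104) + 3592485) = sqrt((-1490 - (63 + sqrt(287))*1104) + 3592485) = sqrt((-1490 - (69552 + 1104*sqrt(287))) + 3592485) = sqrt((-1490 + (-69552 - 1104*sqrt(287))) + 3592485) = sqrt((-71042 - 1104*sqrt(287)) + 3592485) = sqrt(3521443 - 1104*sqrt(287))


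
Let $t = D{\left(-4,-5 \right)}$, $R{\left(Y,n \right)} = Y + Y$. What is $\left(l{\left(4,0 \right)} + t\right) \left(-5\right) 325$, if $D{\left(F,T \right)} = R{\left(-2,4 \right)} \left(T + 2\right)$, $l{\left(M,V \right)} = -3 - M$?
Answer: $-8125$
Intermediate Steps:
$R{\left(Y,n \right)} = 2 Y$
$D{\left(F,T \right)} = -8 - 4 T$ ($D{\left(F,T \right)} = 2 \left(-2\right) \left(T + 2\right) = - 4 \left(2 + T\right) = -8 - 4 T$)
$t = 12$ ($t = -8 - -20 = -8 + 20 = 12$)
$\left(l{\left(4,0 \right)} + t\right) \left(-5\right) 325 = \left(\left(-3 - 4\right) + 12\right) \left(-5\right) 325 = \left(-7 + 12\right) \left(-5\right) 325 = 5 \left(-5\right) 325 = \left(-25\right) 325 = -8125$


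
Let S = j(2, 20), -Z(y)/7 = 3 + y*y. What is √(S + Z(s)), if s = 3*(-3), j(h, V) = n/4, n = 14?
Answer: I*√2338/2 ≈ 24.176*I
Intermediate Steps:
j(h, V) = 7/2 (j(h, V) = 14/4 = 14*(¼) = 7/2)
s = -9
Z(y) = -21 - 7*y² (Z(y) = -7*(3 + y*y) = -7*(3 + y²) = -21 - 7*y²)
S = 7/2 ≈ 3.5000
√(S + Z(s)) = √(7/2 + (-21 - 7*(-9)²)) = √(7/2 + (-21 - 7*81)) = √(7/2 + (-21 - 567)) = √(7/2 - 588) = √(-1169/2) = I*√2338/2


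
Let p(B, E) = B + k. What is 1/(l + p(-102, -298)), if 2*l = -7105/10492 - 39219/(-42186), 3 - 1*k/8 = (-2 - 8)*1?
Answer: 147538504/313702711 ≈ 0.47031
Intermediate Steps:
k = 104 (k = 24 - 8*(-2 - 8) = 24 - (-80) = 24 - 8*(-10) = 24 + 80 = 104)
p(B, E) = 104 + B (p(B, E) = B + 104 = 104 + B)
l = 18625703/147538504 (l = (-7105/10492 - 39219/(-42186))/2 = (-7105*1/10492 - 39219*(-1/42186))/2 = (-7105/10492 + 13073/14062)/2 = (1/2)*(18625703/73769252) = 18625703/147538504 ≈ 0.12624)
1/(l + p(-102, -298)) = 1/(18625703/147538504 + (104 - 102)) = 1/(18625703/147538504 + 2) = 1/(313702711/147538504) = 147538504/313702711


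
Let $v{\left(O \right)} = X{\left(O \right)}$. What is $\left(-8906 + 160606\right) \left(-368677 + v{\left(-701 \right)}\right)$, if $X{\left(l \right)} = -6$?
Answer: $-55929211100$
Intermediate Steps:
$v{\left(O \right)} = -6$
$\left(-8906 + 160606\right) \left(-368677 + v{\left(-701 \right)}\right) = \left(-8906 + 160606\right) \left(-368677 - 6\right) = 151700 \left(-368683\right) = -55929211100$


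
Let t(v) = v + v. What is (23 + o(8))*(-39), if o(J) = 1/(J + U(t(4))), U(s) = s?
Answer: -14391/16 ≈ -899.44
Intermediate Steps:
t(v) = 2*v
o(J) = 1/(8 + J) (o(J) = 1/(J + 2*4) = 1/(J + 8) = 1/(8 + J))
(23 + o(8))*(-39) = (23 + 1/(8 + 8))*(-39) = (23 + 1/16)*(-39) = (369/16)*(-39) = -14391/16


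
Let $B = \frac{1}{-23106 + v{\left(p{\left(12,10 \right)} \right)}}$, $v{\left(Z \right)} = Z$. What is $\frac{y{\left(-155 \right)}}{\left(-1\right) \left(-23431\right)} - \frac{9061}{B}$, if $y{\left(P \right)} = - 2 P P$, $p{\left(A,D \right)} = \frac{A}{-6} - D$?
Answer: $\frac{4908143023288}{23431} \approx 2.0947 \cdot 10^{8}$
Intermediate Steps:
$p{\left(A,D \right)} = - D - \frac{A}{6}$ ($p{\left(A,D \right)} = A \left(- \frac{1}{6}\right) - D = - \frac{A}{6} - D = - D - \frac{A}{6}$)
$y{\left(P \right)} = - 2 P^{2}$
$B = - \frac{1}{23118}$ ($B = \frac{1}{-23106 - 12} = \frac{1}{-23118} = - \frac{1}{23118} \approx -4.3256 \cdot 10^{-5}$)
$\frac{y{\left(-155 \right)}}{\left(-1\right) \left(-23431\right)} - \frac{9061}{B} = \frac{\left(-2\right) \left(-155\right)^{2}}{\left(-1\right) \left(-23431\right)} - \frac{9061}{- \frac{1}{23118}} = \frac{\left(-2\right) 24025}{23431} - -209472198 = \left(-48050\right) \frac{1}{23431} + 209472198 = - \frac{48050}{23431} + 209472198 = \frac{4908143023288}{23431}$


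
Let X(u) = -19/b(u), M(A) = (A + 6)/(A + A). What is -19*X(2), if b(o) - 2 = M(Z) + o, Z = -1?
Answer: 722/3 ≈ 240.67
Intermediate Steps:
M(A) = (6 + A)/(2*A) (M(A) = (6 + A)/((2*A)) = (6 + A)*(1/(2*A)) = (6 + A)/(2*A))
b(o) = -½ + o (b(o) = 2 + ((½)*(6 - 1)/(-1) + o) = 2 + ((½)*(-1)*5 + o) = 2 + (-5/2 + o) = -½ + o)
X(u) = -19/(-½ + u)
-19*X(2) = -(-722)/(-1 + 2*2) = -(-722)/(-1 + 4) = -(-722)/3 = -19*(-38/3) = 722/3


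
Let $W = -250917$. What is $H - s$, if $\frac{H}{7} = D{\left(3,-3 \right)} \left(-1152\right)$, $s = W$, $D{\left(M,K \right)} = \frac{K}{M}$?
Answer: $258981$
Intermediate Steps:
$s = -250917$
$H = 8064$ ($H = 7 - \frac{3}{3} \left(-1152\right) = 7 \left(-3\right) \frac{1}{3} \left(-1152\right) = 7 \left(\left(-1\right) \left(-1152\right)\right) = 7 \cdot 1152 = 8064$)
$H - s = 8064 - -250917 = 8064 + 250917 = 258981$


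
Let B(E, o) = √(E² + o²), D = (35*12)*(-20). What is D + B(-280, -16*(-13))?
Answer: -8400 + 8*√1901 ≈ -8051.2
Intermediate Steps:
D = -8400 (D = 420*(-20) = -8400)
D + B(-280, -16*(-13)) = -8400 + √((-280)² + (-16*(-13))²) = -8400 + √(78400 + (-1*(-208))²) = -8400 + √(78400 + 208²) = -8400 + √(78400 + 43264) = -8400 + √121664 = -8400 + 8*√1901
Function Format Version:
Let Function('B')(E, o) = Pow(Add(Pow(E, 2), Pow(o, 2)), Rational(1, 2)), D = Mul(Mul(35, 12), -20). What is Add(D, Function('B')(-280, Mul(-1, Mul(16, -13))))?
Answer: Add(-8400, Mul(8, Pow(1901, Rational(1, 2)))) ≈ -8051.2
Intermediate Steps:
D = -8400 (D = Mul(420, -20) = -8400)
Add(D, Function('B')(-280, Mul(-1, Mul(16, -13)))) = Add(-8400, Pow(Add(Pow(-280, 2), Pow(Mul(-1, Mul(16, -13)), 2)), Rational(1, 2))) = Add(-8400, Pow(Add(78400, Pow(Mul(-1, -208), 2)), Rational(1, 2))) = Add(-8400, Pow(Add(78400, Pow(208, 2)), Rational(1, 2))) = Add(-8400, Pow(Add(78400, 43264), Rational(1, 2))) = Add(-8400, Pow(121664, Rational(1, 2))) = Add(-8400, Mul(8, Pow(1901, Rational(1, 2))))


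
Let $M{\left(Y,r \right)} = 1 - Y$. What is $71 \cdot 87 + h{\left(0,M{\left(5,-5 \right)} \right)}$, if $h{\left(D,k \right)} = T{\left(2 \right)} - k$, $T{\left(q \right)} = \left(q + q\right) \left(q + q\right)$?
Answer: $6197$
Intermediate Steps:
$T{\left(q \right)} = 4 q^{2}$ ($T{\left(q \right)} = 2 q 2 q = 4 q^{2}$)
$h{\left(D,k \right)} = 16 - k$ ($h{\left(D,k \right)} = 4 \cdot 2^{2} - k = 4 \cdot 4 - k = 16 - k$)
$71 \cdot 87 + h{\left(0,M{\left(5,-5 \right)} \right)} = 71 \cdot 87 + \left(16 - \left(1 - 5\right)\right) = 6177 + \left(16 - \left(1 - 5\right)\right) = 6177 + \left(16 - -4\right) = 6177 + \left(16 + 4\right) = 6177 + 20 = 6197$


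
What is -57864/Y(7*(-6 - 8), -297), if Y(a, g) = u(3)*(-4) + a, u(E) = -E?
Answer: 28932/43 ≈ 672.84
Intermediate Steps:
Y(a, g) = 12 + a (Y(a, g) = -1*3*(-4) + a = -3*(-4) + a = 12 + a)
-57864/Y(7*(-6 - 8), -297) = -57864/(12 + 7*(-6 - 8)) = -57864/(12 + 7*(-14)) = -57864/(12 - 98) = -57864/(-86) = -57864*(-1/86) = 28932/43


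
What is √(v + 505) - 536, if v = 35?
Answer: -536 + 6*√15 ≈ -512.76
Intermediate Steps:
√(v + 505) - 536 = √(35 + 505) - 536 = √540 - 536 = 6*√15 - 536 = -536 + 6*√15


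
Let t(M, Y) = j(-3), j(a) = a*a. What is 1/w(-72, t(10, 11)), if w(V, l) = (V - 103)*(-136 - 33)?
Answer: 1/29575 ≈ 3.3812e-5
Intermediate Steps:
j(a) = a²
t(M, Y) = 9 (t(M, Y) = (-3)² = 9)
w(V, l) = 17407 - 169*V (w(V, l) = (-103 + V)*(-169) = 17407 - 169*V)
1/w(-72, t(10, 11)) = 1/(17407 - 169*(-72)) = 1/(17407 + 12168) = 1/29575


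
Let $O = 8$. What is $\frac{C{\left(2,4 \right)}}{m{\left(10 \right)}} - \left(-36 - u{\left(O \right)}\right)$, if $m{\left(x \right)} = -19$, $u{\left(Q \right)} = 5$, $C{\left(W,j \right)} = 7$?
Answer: $\frac{772}{19} \approx 40.632$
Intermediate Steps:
$\frac{C{\left(2,4 \right)}}{m{\left(10 \right)}} - \left(-36 - u{\left(O \right)}\right) = \frac{7}{-19} - \left(-36 - 5\right) = 7 \left(- \frac{1}{19}\right) - \left(-36 - 5\right) = - \frac{7}{19} - -41 = - \frac{7}{19} + 41 = \frac{772}{19}$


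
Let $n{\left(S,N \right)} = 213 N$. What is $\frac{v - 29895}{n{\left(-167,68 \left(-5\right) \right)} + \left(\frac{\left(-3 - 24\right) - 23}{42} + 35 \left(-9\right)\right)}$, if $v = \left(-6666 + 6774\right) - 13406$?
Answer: $\frac{907053}{1527460} \approx 0.59383$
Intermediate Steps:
$v = -13298$ ($v = 108 - 13406 = -13298$)
$\frac{v - 29895}{n{\left(-167,68 \left(-5\right) \right)} + \left(\frac{\left(-3 - 24\right) - 23}{42} + 35 \left(-9\right)\right)} = \frac{-13298 - 29895}{213 \cdot 68 \left(-5\right) + \left(\frac{\left(-3 - 24\right) - 23}{42} + 35 \left(-9\right)\right)} = - \frac{43193}{213 \left(-340\right) - \left(315 - \left(-27 - 23\right) \frac{1}{42}\right)} = - \frac{43193}{-72420 - \frac{6640}{21}} = - \frac{43193}{- \frac{1527460}{21}} = \left(-43193\right) \left(- \frac{21}{1527460}\right) = \frac{907053}{1527460}$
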